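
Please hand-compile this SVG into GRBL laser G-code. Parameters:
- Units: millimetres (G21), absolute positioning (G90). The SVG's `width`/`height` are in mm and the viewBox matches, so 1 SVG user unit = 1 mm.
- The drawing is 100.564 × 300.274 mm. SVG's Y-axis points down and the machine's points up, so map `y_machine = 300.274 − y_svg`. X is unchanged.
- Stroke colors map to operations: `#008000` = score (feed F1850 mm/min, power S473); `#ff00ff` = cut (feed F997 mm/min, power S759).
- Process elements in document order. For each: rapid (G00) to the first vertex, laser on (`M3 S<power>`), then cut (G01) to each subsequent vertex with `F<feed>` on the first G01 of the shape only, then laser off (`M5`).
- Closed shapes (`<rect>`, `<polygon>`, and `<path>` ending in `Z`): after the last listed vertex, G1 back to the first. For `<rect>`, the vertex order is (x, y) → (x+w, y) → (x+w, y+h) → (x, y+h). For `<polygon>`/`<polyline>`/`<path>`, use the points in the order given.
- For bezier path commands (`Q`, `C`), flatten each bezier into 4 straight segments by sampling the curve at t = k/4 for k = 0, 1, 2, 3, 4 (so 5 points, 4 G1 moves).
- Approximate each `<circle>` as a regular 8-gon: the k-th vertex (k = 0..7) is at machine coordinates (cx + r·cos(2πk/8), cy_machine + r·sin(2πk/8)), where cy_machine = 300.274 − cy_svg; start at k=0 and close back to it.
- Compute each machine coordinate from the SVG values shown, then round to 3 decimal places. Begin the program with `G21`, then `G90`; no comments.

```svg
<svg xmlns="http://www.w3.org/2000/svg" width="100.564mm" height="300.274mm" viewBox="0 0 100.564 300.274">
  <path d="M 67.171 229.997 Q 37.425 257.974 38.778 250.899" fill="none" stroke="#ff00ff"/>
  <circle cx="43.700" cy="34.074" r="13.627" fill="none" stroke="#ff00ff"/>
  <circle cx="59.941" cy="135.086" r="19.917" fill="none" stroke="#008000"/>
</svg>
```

G21
G90
G00 X67.171 Y70.277
M3 S759
G01 X54.242 Y58.479 F997
G01 X45.200 Y51.063
G01 X40.045 Y48.028
G01 X38.778 Y49.375
M5
G00 X57.327 Y266.200
M3 S759
G01 X53.336 Y275.836 F997
G01 X43.700 Y279.827
G01 X34.064 Y275.836
G01 X30.073 Y266.200
G01 X34.064 Y256.564
G01 X43.700 Y252.573
G01 X53.336 Y256.564
G01 X57.327 Y266.200
M5
G00 X79.858 Y165.188
M3 S473
G01 X74.024 Y179.271 F1850
G01 X59.941 Y185.105
G01 X45.858 Y179.271
G01 X40.024 Y165.188
G01 X45.858 Y151.105
G01 X59.941 Y145.271
G01 X74.024 Y151.105
G01 X79.858 Y165.188
M5

Since the viewBox matches the mm dimensions, user units are millimetres directly. The only transform is the Y-flip y_m = 300.274 − y_svg.

Shape 1 is a quadratic bezier drawn with `<path>`. Its stroke #ff00ff means cut at S759, F997. After flipping Y the toolpath is (67.171,70.277) → (54.242,58.479) → (45.200,51.063) → (40.045,48.028) → (38.778,49.375).

Shape 2 is a circle drawn with `<circle>`. Its stroke #ff00ff means cut at S759, F997. After flipping Y the toolpath is (57.327,266.200) → (53.336,275.836) → (43.700,279.827) → (34.064,275.836) → (30.073,266.200) → (34.064,256.564) → (43.700,252.573) → (53.336,256.564) → (57.327,266.200), returning to the start.

Shape 3 is a circle drawn with `<circle>`. Its stroke #008000 means score at S473, F1850. After flipping Y the toolpath is (79.858,165.188) → (74.024,179.271) → (59.941,185.105) → (45.858,179.271) → (40.024,165.188) → (45.858,151.105) → (59.941,145.271) → (74.024,151.105) → (79.858,165.188), returning to the start.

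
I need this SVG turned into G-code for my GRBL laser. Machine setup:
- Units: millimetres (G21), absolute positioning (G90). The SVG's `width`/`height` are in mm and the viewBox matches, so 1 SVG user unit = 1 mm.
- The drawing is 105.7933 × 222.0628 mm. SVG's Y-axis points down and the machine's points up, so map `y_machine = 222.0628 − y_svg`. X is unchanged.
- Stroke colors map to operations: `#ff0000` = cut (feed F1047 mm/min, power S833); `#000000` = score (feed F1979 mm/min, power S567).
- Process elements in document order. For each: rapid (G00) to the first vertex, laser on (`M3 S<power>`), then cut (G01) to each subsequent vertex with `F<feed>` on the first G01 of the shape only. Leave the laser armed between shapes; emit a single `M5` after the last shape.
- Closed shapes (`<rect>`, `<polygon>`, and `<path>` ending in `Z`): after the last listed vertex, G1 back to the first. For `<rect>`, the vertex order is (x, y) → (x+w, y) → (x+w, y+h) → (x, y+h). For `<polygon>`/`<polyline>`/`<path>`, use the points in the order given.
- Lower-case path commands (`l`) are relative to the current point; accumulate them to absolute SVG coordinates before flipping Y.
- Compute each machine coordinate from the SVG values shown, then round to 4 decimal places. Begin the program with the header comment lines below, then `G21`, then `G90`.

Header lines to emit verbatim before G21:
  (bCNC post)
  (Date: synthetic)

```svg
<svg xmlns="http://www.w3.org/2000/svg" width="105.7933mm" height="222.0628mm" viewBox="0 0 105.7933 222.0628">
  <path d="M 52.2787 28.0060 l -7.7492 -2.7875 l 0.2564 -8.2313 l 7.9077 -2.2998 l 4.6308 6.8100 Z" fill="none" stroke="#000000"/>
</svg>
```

(bCNC post)
(Date: synthetic)
G21
G90
G00 X52.2787 Y194.0568
M3 S567
G01 X44.5295 Y196.8443 F1979
G01 X44.7859 Y205.0756
G01 X52.6936 Y207.3754
G01 X57.3244 Y200.5654
G01 X52.2787 Y194.0568
M5

viewBox `0 0 105.7933 222.0628` with mm width/height → 1 unit = 1 mm. Flip: y_m = 222.0628 − y_svg.

**Shape 1** — `<path>` regular polygon, stroke `#000000` → score (S567, F1979). Machine vertices: (52.2787,194.0568) → (44.5295,196.8443) → (44.7859,205.0756) → (52.6936,207.3754) → (57.3244,200.5654) → (52.2787,194.0568). Closed: final G1 returns to the first vertex.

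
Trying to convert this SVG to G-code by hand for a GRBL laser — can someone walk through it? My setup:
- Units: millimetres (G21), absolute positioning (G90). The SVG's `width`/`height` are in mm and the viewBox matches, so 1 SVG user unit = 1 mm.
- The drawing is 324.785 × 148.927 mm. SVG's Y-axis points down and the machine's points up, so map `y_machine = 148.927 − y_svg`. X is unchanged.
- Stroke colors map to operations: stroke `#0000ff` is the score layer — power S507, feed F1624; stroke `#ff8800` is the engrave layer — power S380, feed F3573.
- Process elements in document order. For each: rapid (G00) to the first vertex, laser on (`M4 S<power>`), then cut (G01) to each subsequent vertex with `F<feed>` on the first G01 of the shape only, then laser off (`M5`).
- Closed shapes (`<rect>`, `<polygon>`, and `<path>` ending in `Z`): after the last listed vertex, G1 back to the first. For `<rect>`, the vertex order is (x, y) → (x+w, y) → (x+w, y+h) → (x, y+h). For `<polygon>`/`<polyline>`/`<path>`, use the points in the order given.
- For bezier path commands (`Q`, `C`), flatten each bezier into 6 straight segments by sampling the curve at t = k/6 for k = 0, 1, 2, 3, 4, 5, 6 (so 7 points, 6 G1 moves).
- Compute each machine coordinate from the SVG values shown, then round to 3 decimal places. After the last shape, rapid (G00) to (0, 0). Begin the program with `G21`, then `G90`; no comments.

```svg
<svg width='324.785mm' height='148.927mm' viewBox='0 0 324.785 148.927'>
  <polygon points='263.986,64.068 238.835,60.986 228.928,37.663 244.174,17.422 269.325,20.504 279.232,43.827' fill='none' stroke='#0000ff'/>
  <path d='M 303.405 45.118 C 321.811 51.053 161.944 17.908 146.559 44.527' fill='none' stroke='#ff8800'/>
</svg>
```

G21
G90
G00 X263.986 Y84.859
M4 S507
G01 X238.835 Y87.941 F1624
G01 X228.928 Y111.264
G01 X244.174 Y131.505
G01 X269.325 Y128.423
G01 X279.232 Y105.100
G01 X263.986 Y84.859
M5
G00 X303.405 Y103.809
M4 S380
G01 X299.246 Y103.641 F3573
G01 X274.341 Y107.240
G01 X237.654 Y111.861
G01 X198.151 Y114.759
G01 X164.797 Y113.187
G01 X146.559 Y104.400
M5
G00 X0.000 Y0.000

Since the viewBox matches the mm dimensions, user units are millimetres directly. The only transform is the Y-flip y_m = 148.927 − y_svg.

Shape 1 is a regular polygon drawn with `<polygon>`. Its stroke #0000ff means score at S507, F1624. After flipping Y the toolpath is (263.986,84.859) → (238.835,87.941) → (228.928,111.264) → (244.174,131.505) → (269.325,128.423) → (279.232,105.100) → (263.986,84.859), returning to the start.

Shape 2 is a cubic bezier drawn with `<path>`. Its stroke #ff8800 means engrave at S380, F3573. After flipping Y the toolpath is (303.405,103.809) → (299.246,103.641) → (274.341,107.240) → (237.654,111.861) → (198.151,114.759) → (164.797,113.187) → (146.559,104.400).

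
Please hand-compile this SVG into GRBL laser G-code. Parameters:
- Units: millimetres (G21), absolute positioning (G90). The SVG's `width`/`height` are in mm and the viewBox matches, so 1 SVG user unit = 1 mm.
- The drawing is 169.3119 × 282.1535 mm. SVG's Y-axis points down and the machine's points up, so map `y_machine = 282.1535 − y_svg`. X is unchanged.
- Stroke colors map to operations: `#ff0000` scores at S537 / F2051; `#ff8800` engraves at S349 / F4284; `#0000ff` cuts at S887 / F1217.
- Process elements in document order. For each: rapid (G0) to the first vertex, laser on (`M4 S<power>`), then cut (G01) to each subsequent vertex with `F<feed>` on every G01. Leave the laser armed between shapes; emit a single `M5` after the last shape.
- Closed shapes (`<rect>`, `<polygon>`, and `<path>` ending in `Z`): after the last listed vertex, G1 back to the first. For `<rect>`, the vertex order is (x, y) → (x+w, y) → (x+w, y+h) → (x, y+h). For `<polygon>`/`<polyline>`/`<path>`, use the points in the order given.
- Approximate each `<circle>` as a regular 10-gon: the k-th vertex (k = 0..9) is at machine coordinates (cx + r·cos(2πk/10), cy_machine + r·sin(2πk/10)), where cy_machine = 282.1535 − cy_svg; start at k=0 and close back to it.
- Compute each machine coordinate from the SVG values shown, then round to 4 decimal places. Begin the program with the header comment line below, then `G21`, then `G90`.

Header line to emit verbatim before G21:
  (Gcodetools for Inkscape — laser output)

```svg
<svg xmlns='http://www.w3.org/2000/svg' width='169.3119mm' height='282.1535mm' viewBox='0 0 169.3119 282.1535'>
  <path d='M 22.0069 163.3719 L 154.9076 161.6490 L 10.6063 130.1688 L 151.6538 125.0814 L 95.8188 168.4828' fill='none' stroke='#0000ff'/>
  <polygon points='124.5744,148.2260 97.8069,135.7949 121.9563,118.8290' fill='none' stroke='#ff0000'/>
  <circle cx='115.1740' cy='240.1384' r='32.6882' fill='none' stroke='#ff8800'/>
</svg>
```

(Gcodetools for Inkscape — laser output)
G21
G90
G0 X22.0069 Y118.7816
M4 S887
G01 X154.9076 Y120.5045 F1217
G01 X10.6063 Y151.9847 F1217
G01 X151.6538 Y157.0721 F1217
G01 X95.8188 Y113.6707 F1217
G0 X124.5744 Y133.9275
M4 S537
G01 X97.8069 Y146.3586 F2051
G01 X121.9563 Y163.3245 F2051
G01 X124.5744 Y133.9275 F2051
G0 X147.8622 Y42.0151
M4 S349
G01 X141.6193 Y61.2287 F4284
G01 X125.2752 Y73.1034 F4284
G01 X105.0728 Y73.1034 F4284
G01 X88.7287 Y61.2287 F4284
G01 X82.4858 Y42.0151 F4284
G01 X88.7287 Y22.8015 F4284
G01 X105.0728 Y10.9268 F4284
G01 X125.2752 Y10.9268 F4284
G01 X141.6193 Y22.8015 F4284
G01 X147.8622 Y42.0151 F4284
M5

viewBox `0 0 169.3119 282.1535` with mm width/height → 1 unit = 1 mm. Flip: y_m = 282.1535 − y_svg.

**Shape 1** — `<path>` open polyline, stroke `#0000ff` → cut (S887, F1217). Machine vertices: (22.0069,118.7816) → (154.9076,120.5045) → (10.6063,151.9847) → (151.6538,157.0721) → (95.8188,113.6707). Open path.

**Shape 2** — `<polygon>` regular polygon, stroke `#ff0000` → score (S537, F2051). Machine vertices: (124.5744,133.9275) → (97.8069,146.3586) → (121.9563,163.3245) → (124.5744,133.9275). Closed: final G1 returns to the first vertex.

**Shape 3** — `<circle>` circle, stroke `#ff8800` → engrave (S349, F4284). Machine vertices: (147.8622,42.0151) → (141.6193,61.2287) → (125.2752,73.1034) → (105.0728,73.1034) → (88.7287,61.2287) → (82.4858,42.0151) → (88.7287,22.8015) → (105.0728,10.9268) → (125.2752,10.9268) → (141.6193,22.8015) → (147.8622,42.0151). Closed: final G1 returns to the first vertex.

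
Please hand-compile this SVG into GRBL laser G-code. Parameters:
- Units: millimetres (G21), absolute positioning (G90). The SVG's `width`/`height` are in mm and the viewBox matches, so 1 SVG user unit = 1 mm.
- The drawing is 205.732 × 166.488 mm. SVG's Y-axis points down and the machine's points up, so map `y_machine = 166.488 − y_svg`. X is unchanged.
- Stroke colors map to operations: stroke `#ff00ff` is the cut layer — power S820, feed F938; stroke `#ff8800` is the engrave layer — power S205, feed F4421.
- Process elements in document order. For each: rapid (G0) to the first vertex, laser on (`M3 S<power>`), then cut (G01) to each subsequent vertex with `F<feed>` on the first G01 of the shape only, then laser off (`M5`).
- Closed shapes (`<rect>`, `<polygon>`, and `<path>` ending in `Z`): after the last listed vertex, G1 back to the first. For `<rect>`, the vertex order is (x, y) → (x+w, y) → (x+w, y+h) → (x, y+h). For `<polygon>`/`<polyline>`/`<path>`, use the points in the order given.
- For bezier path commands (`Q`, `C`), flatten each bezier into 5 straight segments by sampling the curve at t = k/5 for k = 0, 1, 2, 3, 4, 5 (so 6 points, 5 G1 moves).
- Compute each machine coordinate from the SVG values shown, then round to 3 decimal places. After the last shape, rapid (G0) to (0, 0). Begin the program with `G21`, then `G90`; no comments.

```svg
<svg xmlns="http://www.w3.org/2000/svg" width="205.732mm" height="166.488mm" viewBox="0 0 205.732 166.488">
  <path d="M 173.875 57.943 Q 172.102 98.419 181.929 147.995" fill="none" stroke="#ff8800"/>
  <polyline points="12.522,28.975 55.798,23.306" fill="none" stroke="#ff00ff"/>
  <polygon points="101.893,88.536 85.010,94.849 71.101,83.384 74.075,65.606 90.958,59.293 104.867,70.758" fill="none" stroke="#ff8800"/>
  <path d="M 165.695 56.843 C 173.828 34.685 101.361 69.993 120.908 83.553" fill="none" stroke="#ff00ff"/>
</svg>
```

G21
G90
G0 X173.875 Y108.545
M3 S205
G01 X173.630 Y91.991 F4421
G01 X174.313 Y74.708
G01 X175.923 Y56.698
G01 X178.462 Y37.959
G01 X181.929 Y18.493
M5
G0 X12.522 Y137.513
M3 S820
G01 X55.798 Y143.182 F938
M5
G0 X101.893 Y77.952
M3 S205
G01 X85.010 Y71.639 F4421
G01 X71.101 Y83.104
G01 X74.075 Y100.882
G01 X90.958 Y107.195
G01 X104.867 Y95.730
G01 X101.893 Y77.952
M5
G0 X165.695 Y109.645
M3 S820
G01 X162.284 Y116.678 F938
G01 X147.814 Y113.721
G01 X130.571 Y104.576
G01 X118.841 Y93.047
G01 X120.908 Y82.935
M5
G0 X0.000 Y0.000

viewBox `0 0 205.732 166.488` with mm width/height → 1 unit = 1 mm. Flip: y_m = 166.488 − y_svg.

**Shape 1** — `<path>` quadratic bezier, stroke `#ff8800` → engrave (S205, F4421). Control points (SVG): P0=(173.875,57.943), P1=(172.102,98.419), P2=(181.929,147.995); sampled at t=k/5. Machine vertices: (173.875,108.545) → (173.630,91.991) → (174.313,74.708) → (175.923,56.698) → (178.462,37.959) → (181.929,18.493). Open path.

**Shape 2** — `<polyline>` line segment, stroke `#ff00ff` → cut (S820, F938). Machine vertices: (12.522,137.513) → (55.798,143.182). Open path.

**Shape 3** — `<polygon>` regular polygon, stroke `#ff8800` → engrave (S205, F4421). Machine vertices: (101.893,77.952) → (85.010,71.639) → (71.101,83.104) → (74.075,100.882) → (90.958,107.195) → (104.867,95.730) → (101.893,77.952). Closed: final G1 returns to the first vertex.

**Shape 4** — `<path>` cubic bezier, stroke `#ff00ff` → cut (S820, F938). Control points (SVG): P0=(165.695,56.843), P1=(173.828,34.685), P2=(101.361,69.993), P3=(120.908,83.553); sampled at t=k/5. Machine vertices: (165.695,109.645) → (162.284,116.678) → (147.814,113.721) → (130.571,104.576) → (118.841,93.047) → (120.908,82.935). Open path.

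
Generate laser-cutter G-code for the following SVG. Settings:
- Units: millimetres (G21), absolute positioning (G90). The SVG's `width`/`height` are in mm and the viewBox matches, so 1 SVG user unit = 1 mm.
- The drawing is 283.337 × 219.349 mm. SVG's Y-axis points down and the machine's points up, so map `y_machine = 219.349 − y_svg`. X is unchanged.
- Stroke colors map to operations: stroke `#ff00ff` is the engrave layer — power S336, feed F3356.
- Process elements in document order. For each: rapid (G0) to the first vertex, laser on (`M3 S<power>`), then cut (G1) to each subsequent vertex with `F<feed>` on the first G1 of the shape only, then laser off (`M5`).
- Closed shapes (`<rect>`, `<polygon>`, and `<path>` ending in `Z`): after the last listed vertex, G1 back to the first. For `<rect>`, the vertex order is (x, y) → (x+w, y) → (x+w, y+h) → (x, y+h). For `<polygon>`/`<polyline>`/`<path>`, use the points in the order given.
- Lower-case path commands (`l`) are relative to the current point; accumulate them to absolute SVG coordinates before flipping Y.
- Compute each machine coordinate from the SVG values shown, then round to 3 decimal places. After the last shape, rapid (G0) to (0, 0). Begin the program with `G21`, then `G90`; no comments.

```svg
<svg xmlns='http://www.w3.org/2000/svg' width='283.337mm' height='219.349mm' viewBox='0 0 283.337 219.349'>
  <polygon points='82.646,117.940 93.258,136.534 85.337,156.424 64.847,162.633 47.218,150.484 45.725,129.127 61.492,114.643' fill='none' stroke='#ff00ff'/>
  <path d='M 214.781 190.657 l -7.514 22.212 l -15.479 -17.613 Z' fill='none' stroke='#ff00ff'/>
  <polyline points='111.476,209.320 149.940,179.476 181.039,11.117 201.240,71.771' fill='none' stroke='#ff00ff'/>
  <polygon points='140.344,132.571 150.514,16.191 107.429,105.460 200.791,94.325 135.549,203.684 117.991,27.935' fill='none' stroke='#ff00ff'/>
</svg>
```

G21
G90
G0 X82.646 Y101.409
M3 S336
G1 X93.258 Y82.815 F3356
G1 X85.337 Y62.925
G1 X64.847 Y56.716
G1 X47.218 Y68.865
G1 X45.725 Y90.222
G1 X61.492 Y104.706
G1 X82.646 Y101.409
M5
G0 X214.781 Y28.692
M3 S336
G1 X207.267 Y6.480 F3356
G1 X191.788 Y24.093
G1 X214.781 Y28.692
M5
G0 X111.476 Y10.029
M3 S336
G1 X149.940 Y39.873 F3356
G1 X181.039 Y208.232
G1 X201.240 Y147.578
M5
G0 X140.344 Y86.778
M3 S336
G1 X150.514 Y203.158 F3356
G1 X107.429 Y113.889
G1 X200.791 Y125.024
G1 X135.549 Y15.665
G1 X117.991 Y191.414
G1 X140.344 Y86.778
M5
G0 X0.000 Y0.000

Since the viewBox matches the mm dimensions, user units are millimetres directly. The only transform is the Y-flip y_m = 219.349 − y_svg.

Shape 1 is a regular polygon drawn with `<polygon>`. Its stroke #ff00ff means engrave at S336, F3356. After flipping Y the toolpath is (82.646,101.409) → (93.258,82.815) → (85.337,62.925) → (64.847,56.716) → (47.218,68.865) → (45.725,90.222) → (61.492,104.706) → (82.646,101.409), returning to the start.

Shape 2 is a regular polygon drawn with `<path>`. Its stroke #ff00ff means engrave at S336, F3356. After flipping Y the toolpath is (214.781,28.692) → (207.267,6.480) → (191.788,24.093) → (214.781,28.692), returning to the start.

Shape 3 is a open polyline drawn with `<polyline>`. Its stroke #ff00ff means engrave at S336, F3356. After flipping Y the toolpath is (111.476,10.029) → (149.940,39.873) → (181.039,208.232) → (201.240,147.578).

Shape 4 is a closed polygon drawn with `<polygon>`. Its stroke #ff00ff means engrave at S336, F3356. After flipping Y the toolpath is (140.344,86.778) → (150.514,203.158) → (107.429,113.889) → (200.791,125.024) → (135.549,15.665) → (117.991,191.414) → (140.344,86.778), returning to the start.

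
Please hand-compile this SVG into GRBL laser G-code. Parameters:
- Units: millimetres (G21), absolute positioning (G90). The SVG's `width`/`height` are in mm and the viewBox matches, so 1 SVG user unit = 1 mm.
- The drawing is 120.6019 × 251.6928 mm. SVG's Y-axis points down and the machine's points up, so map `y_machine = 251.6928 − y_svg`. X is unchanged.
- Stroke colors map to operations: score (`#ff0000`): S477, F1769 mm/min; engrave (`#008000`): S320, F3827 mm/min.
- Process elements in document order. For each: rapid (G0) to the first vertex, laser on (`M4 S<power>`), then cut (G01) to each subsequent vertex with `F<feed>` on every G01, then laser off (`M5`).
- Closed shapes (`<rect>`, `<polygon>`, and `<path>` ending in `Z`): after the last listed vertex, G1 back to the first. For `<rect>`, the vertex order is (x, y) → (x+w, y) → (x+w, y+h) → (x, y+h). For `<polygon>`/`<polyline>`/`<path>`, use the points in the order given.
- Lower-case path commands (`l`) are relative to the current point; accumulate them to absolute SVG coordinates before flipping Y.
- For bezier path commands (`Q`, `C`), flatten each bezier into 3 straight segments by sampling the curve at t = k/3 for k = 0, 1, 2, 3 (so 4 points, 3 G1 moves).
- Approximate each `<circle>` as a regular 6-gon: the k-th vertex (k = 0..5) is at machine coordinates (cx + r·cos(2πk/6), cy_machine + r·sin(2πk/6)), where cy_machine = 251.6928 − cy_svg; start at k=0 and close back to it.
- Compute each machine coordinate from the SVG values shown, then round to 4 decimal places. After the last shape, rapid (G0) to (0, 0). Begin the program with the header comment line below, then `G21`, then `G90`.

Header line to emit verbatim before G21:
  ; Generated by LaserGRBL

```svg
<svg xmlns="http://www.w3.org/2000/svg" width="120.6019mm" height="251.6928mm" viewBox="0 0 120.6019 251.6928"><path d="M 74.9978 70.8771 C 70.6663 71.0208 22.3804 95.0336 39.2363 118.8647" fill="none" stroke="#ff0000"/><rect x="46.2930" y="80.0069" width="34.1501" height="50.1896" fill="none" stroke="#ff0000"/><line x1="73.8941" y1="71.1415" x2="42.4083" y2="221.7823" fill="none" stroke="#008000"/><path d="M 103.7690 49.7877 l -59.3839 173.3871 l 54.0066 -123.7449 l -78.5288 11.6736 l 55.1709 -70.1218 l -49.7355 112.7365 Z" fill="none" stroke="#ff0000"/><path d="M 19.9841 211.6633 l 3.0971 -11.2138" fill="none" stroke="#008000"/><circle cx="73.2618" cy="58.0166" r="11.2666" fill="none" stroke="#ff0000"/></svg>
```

; Generated by LaserGRBL
G21
G90
G0 X74.9978 Y180.8157
M4 S477
G01 X60.0554 Y173.6064 F1769
G01 X40.0537 Y155.8290 F1769
G01 X39.2363 Y132.8281 F1769
M5
G0 X46.2930 Y171.6859
M4 S477
G01 X80.4431 Y171.6859 F1769
G01 X80.4431 Y121.4963 F1769
G01 X46.2930 Y121.4963 F1769
G01 X46.2930 Y171.6859 F1769
M5
G0 X73.8941 Y180.5513
M4 S320
G01 X42.4083 Y29.9105 F3827
M5
G0 X103.7690 Y201.9051
M4 S477
G01 X44.3851 Y28.5180 F1769
G01 X98.3917 Y152.2629 F1769
G01 X19.8629 Y140.5893 F1769
G01 X75.0338 Y210.7111 F1769
G01 X25.2983 Y97.9746 F1769
G01 X103.7690 Y201.9051 F1769
M5
G0 X19.9841 Y40.0295
M4 S320
G01 X23.0812 Y51.2433 F3827
M5
G0 X84.5284 Y193.6762
M4 S477
G01 X78.8951 Y203.4334 F1769
G01 X67.6285 Y203.4334 F1769
G01 X61.9952 Y193.6762 F1769
G01 X67.6285 Y183.9190 F1769
G01 X78.8951 Y183.9190 F1769
G01 X84.5284 Y193.6762 F1769
M5
G0 X0.0000 Y0.0000

1 u = 1 mm; y_m = 251.6928 − y.

[1] `<path>` cubic bezier, #ff0000→score S477 F1769: (74.9978,180.8157) → (60.0554,173.6064) → (40.0537,155.8290) → (39.2363,132.8281)

[2] `<rect>` rectangle, #ff0000→score S477 F1769: (46.2930,171.6859) → (80.4431,171.6859) → (80.4431,121.4963) → (46.2930,121.4963) → (46.2930,171.6859) (closed)

[3] `<line>` line segment, #008000→engrave S320 F3827: (73.8941,180.5513) → (42.4083,29.9105)

[4] `<path>` closed polygon, #ff0000→score S477 F1769: (103.7690,201.9051) → (44.3851,28.5180) → (98.3917,152.2629) → (19.8629,140.5893) → (75.0338,210.7111) → (25.2983,97.9746) → (103.7690,201.9051) (closed)

[5] `<path>` line segment, #008000→engrave S320 F3827: (19.9841,40.0295) → (23.0812,51.2433)

[6] `<circle>` circle, #ff0000→score S477 F1769: (84.5284,193.6762) → (78.8951,203.4334) → (67.6285,203.4334) → (61.9952,193.6762) → (67.6285,183.9190) → (78.8951,183.9190) → (84.5284,193.6762) (closed)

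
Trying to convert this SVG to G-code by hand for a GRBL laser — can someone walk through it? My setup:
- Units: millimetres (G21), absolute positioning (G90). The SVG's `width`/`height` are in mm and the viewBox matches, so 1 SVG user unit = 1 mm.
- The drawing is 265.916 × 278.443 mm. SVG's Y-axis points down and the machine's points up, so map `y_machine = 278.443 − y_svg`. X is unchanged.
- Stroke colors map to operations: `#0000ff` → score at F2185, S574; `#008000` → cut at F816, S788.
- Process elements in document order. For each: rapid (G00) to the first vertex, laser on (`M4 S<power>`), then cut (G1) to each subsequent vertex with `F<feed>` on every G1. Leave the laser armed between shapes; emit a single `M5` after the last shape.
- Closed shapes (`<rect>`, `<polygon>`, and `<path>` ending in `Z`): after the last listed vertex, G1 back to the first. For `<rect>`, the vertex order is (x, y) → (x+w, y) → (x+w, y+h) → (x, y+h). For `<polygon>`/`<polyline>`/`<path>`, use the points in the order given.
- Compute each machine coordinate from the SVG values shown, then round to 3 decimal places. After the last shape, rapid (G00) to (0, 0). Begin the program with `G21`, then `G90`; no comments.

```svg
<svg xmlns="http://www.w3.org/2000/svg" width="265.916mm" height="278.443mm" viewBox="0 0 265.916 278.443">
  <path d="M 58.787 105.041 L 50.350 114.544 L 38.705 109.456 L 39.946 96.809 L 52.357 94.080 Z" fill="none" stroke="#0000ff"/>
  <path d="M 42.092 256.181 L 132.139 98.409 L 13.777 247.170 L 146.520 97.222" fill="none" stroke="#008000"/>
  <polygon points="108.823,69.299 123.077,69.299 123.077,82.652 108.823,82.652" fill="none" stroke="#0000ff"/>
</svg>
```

G21
G90
G00 X58.787 Y173.402
M4 S574
G1 X50.350 Y163.899 F2185
G1 X38.705 Y168.987 F2185
G1 X39.946 Y181.634 F2185
G1 X52.357 Y184.363 F2185
G1 X58.787 Y173.402 F2185
G00 X42.092 Y22.262
M4 S788
G1 X132.139 Y180.034 F816
G1 X13.777 Y31.273 F816
G1 X146.520 Y181.221 F816
G00 X108.823 Y209.144
M4 S574
G1 X123.077 Y209.144 F2185
G1 X123.077 Y195.791 F2185
G1 X108.823 Y195.791 F2185
G1 X108.823 Y209.144 F2185
M5
G00 X0.000 Y0.000

1 u = 1 mm; y_m = 278.443 − y.

[1] `<path>` regular polygon, #0000ff→score S574 F2185: (58.787,173.402) → (50.350,163.899) → (38.705,168.987) → (39.946,181.634) → (52.357,184.363) → (58.787,173.402) (closed)

[2] `<path>` open polyline, #008000→cut S788 F816: (42.092,22.262) → (132.139,180.034) → (13.777,31.273) → (146.520,181.221)

[3] `<polygon>` rectangle, #0000ff→score S574 F2185: (108.823,209.144) → (123.077,209.144) → (123.077,195.791) → (108.823,195.791) → (108.823,209.144) (closed)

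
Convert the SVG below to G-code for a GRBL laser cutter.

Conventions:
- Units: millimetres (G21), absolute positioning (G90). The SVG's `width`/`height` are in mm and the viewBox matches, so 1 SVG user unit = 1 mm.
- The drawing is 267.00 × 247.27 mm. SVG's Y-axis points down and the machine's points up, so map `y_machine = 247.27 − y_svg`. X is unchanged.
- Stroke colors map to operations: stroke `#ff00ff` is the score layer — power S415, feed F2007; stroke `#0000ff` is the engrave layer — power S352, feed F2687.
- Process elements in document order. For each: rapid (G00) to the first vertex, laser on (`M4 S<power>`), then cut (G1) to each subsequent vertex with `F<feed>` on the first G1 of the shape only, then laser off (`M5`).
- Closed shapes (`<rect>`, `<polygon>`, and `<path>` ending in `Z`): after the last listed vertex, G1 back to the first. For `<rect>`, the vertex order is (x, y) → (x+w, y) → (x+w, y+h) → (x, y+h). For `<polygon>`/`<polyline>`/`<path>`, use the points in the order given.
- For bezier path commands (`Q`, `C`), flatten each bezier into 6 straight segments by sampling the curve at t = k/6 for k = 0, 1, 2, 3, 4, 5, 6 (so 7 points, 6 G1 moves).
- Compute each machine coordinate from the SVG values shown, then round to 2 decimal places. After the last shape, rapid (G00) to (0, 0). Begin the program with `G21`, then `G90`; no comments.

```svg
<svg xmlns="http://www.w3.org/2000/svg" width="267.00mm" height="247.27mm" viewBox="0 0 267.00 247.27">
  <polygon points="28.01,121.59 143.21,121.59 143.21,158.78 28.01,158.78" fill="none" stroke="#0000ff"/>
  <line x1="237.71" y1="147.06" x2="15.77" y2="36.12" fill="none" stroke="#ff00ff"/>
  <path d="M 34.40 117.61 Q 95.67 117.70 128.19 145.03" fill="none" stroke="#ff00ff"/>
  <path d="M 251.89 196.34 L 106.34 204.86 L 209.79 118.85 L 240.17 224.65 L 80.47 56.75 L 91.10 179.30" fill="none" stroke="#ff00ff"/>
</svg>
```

G21
G90
G00 X28.01 Y125.68
M4 S352
G1 X143.21 Y125.68 F2687
G1 X143.21 Y88.49
G1 X28.01 Y88.49
G1 X28.01 Y125.68
M5
G00 X237.71 Y100.21
M4 S415
G1 X15.77 Y211.15 F2007
M5
G00 X34.40 Y129.66
M4 S415
G1 X54.02 Y128.87 F2007
G1 X72.05 Y126.57
G1 X88.48 Y122.76
G1 X103.32 Y117.43
G1 X116.55 Y110.59
G1 X128.19 Y102.24
M5
G00 X251.89 Y50.93
M4 S415
G1 X106.34 Y42.41 F2007
G1 X209.79 Y128.42
G1 X240.17 Y22.62
G1 X80.47 Y190.52
G1 X91.10 Y67.97
M5
G00 X0.00 Y0.00

Since the viewBox matches the mm dimensions, user units are millimetres directly. The only transform is the Y-flip y_m = 247.27 − y_svg.

Shape 1 is a rectangle drawn with `<polygon>`. Its stroke #0000ff means engrave at S352, F2687. After flipping Y the toolpath is (28.01,125.68) → (143.21,125.68) → (143.21,88.49) → (28.01,88.49) → (28.01,125.68), returning to the start.

Shape 2 is a line segment drawn with `<line>`. Its stroke #ff00ff means score at S415, F2007. After flipping Y the toolpath is (237.71,100.21) → (15.77,211.15).

Shape 3 is a quadratic bezier drawn with `<path>`. Its stroke #ff00ff means score at S415, F2007. After flipping Y the toolpath is (34.40,129.66) → (54.02,128.87) → (72.05,126.57) → (88.48,122.76) → (103.32,117.43) → (116.55,110.59) → (128.19,102.24).

Shape 4 is a open polyline drawn with `<path>`. Its stroke #ff00ff means score at S415, F2007. After flipping Y the toolpath is (251.89,50.93) → (106.34,42.41) → (209.79,128.42) → (240.17,22.62) → (80.47,190.52) → (91.10,67.97).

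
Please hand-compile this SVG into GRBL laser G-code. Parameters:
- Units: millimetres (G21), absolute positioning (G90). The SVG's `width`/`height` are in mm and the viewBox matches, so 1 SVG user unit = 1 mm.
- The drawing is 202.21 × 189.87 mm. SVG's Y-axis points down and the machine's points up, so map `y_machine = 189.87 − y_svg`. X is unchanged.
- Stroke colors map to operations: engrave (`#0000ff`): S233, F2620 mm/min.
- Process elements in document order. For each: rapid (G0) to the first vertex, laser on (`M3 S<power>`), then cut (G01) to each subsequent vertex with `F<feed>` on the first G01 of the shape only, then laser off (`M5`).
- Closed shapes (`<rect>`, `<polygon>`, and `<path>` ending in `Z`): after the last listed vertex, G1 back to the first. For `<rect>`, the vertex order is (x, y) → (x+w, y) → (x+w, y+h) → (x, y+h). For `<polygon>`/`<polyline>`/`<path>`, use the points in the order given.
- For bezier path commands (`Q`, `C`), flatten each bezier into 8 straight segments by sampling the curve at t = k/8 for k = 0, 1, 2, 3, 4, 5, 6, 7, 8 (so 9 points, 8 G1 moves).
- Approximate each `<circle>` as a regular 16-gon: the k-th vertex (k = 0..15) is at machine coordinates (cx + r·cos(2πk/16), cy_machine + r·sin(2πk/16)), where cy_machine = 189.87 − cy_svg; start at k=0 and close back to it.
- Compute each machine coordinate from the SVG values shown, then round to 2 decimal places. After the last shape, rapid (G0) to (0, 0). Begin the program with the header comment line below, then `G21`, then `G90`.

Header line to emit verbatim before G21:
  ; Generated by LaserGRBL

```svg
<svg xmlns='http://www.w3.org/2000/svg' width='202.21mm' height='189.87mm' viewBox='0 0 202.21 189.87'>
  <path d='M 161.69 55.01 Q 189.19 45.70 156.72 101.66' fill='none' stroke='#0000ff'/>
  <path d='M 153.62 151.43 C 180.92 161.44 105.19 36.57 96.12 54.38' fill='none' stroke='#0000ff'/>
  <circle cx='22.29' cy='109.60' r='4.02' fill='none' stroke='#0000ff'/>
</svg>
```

Since the viewBox matches the mm dimensions, user units are millimetres directly. The only transform is the Y-flip y_m = 189.87 − y_svg.

Shape 1 is a quadratic bezier drawn with `<path>`. Its stroke #0000ff means engrave at S233, F2620. After flipping Y the toolpath is (161.69,134.86) → (167.63,136.17) → (171.69,135.44) → (173.88,132.66) → (174.20,127.85) → (172.64,121.00) → (169.21,112.11) → (163.90,101.18) → (156.72,88.21).

Shape 2 is a cubic bezier drawn with `<path>`. Its stroke #0000ff means engrave at S233, F2620. After flipping Y the toolpath is (153.62,38.44) → (159.36,40.47) → (157.43,51.89) → (149.82,69.44) → (138.51,89.89) → (125.50,109.97) → (112.77,126.43) → (102.31,136.02) → (96.12,135.49).

Shape 3 is a circle drawn with `<circle>`. Its stroke #0000ff means engrave at S233, F2620. After flipping Y the toolpath is (26.31,80.27) → (26.00,81.81) → (25.13,83.11) → (23.83,83.98) → (22.29,84.29) → (20.75,83.98) → (19.45,83.11) → (18.58,81.81) → (18.27,80.27) → (18.58,78.73) → (19.45,77.43) → (20.75,76.56) → (22.29,76.25) → (23.83,76.56) → (25.13,77.43) → (26.00,78.73) → (26.31,80.27), returning to the start.

; Generated by LaserGRBL
G21
G90
G0 X161.69 Y134.86
M3 S233
G01 X167.63 Y136.17 F2620
G01 X171.69 Y135.44
G01 X173.88 Y132.66
G01 X174.20 Y127.85
G01 X172.64 Y121.00
G01 X169.21 Y112.11
G01 X163.90 Y101.18
G01 X156.72 Y88.21
M5
G0 X153.62 Y38.44
M3 S233
G01 X159.36 Y40.47 F2620
G01 X157.43 Y51.89
G01 X149.82 Y69.44
G01 X138.51 Y89.89
G01 X125.50 Y109.97
G01 X112.77 Y126.43
G01 X102.31 Y136.02
G01 X96.12 Y135.49
M5
G0 X26.31 Y80.27
M3 S233
G01 X26.00 Y81.81 F2620
G01 X25.13 Y83.11
G01 X23.83 Y83.98
G01 X22.29 Y84.29
G01 X20.75 Y83.98
G01 X19.45 Y83.11
G01 X18.58 Y81.81
G01 X18.27 Y80.27
G01 X18.58 Y78.73
G01 X19.45 Y77.43
G01 X20.75 Y76.56
G01 X22.29 Y76.25
G01 X23.83 Y76.56
G01 X25.13 Y77.43
G01 X26.00 Y78.73
G01 X26.31 Y80.27
M5
G0 X0.00 Y0.00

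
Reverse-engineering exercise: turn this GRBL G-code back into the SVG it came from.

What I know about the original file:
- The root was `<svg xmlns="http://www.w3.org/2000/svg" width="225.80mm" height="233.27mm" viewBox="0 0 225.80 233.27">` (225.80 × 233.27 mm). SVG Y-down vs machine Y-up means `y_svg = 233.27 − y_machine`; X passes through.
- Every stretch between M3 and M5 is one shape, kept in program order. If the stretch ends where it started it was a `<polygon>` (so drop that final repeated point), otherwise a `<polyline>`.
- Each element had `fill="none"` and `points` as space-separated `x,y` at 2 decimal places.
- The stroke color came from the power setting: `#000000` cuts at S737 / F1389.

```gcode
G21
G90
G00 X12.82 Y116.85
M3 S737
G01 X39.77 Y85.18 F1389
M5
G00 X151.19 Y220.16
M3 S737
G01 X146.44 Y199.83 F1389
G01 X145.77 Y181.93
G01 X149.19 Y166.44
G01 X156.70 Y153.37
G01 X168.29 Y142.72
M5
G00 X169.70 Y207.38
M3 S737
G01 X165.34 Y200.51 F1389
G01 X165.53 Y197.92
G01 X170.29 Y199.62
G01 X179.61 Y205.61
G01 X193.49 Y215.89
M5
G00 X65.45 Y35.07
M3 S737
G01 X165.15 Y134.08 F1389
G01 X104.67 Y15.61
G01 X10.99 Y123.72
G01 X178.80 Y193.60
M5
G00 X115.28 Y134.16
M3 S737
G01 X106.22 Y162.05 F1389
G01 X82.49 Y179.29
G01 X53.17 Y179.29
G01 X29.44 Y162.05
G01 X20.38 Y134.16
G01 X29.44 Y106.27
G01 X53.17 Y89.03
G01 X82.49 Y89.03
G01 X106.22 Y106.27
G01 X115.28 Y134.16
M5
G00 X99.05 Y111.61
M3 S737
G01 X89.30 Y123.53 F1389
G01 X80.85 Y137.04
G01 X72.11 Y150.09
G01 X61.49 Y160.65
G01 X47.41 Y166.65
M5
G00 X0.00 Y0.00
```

<svg xmlns="http://www.w3.org/2000/svg" width="225.80mm" height="233.27mm" viewBox="0 0 225.80 233.27">
  <polyline points="12.82,116.42 39.77,148.09" fill="none" stroke="#000000"/>
  <polyline points="151.19,13.11 146.44,33.44 145.77,51.34 149.19,66.83 156.70,79.90 168.29,90.55" fill="none" stroke="#000000"/>
  <polyline points="169.70,25.89 165.34,32.76 165.53,35.35 170.29,33.65 179.61,27.66 193.49,17.38" fill="none" stroke="#000000"/>
  <polyline points="65.45,198.20 165.15,99.19 104.67,217.66 10.99,109.55 178.80,39.67" fill="none" stroke="#000000"/>
  <polygon points="115.28,99.11 106.22,71.22 82.49,53.98 53.17,53.98 29.44,71.22 20.38,99.11 29.44,127.00 53.17,144.24 82.49,144.24 106.22,127.00" fill="none" stroke="#000000"/>
  <polyline points="99.05,121.66 89.30,109.74 80.85,96.23 72.11,83.18 61.49,72.62 47.41,66.62" fill="none" stroke="#000000"/>
</svg>

Each laser-on run becomes one SVG element. Flip Y back into SVG space with y_svg = 233.27 − y_machine. Every run uses S737, so all elements get stroke `#000000` (cut).

Run 1: The run is open, so emit a `<polyline>` with points (Y-flipped): 12.82,116.42 39.77,148.09.

Run 2: The run is open, so emit a `<polyline>` with points (Y-flipped): 151.19,13.11 146.44,33.44 145.77,51.34 149.19,66.83 156.70,79.90 168.29,90.55.

Run 3: The run is open, so emit a `<polyline>` with points (Y-flipped): 169.70,25.89 165.34,32.76 165.53,35.35 170.29,33.65 179.61,27.66 193.49,17.38.

Run 4: The run is open, so emit a `<polyline>` with points (Y-flipped): 65.45,198.20 165.15,99.19 104.67,217.66 10.99,109.55 178.80,39.67.

Run 5: The run returns to its start, so emit a `<polygon>` with points (Y-flipped): 115.28,99.11 106.22,71.22 82.49,53.98 53.17,53.98 29.44,71.22 20.38,99.11 29.44,127.00 53.17,144.24 82.49,144.24 106.22,127.00.

Run 6: The run is open, so emit a `<polyline>` with points (Y-flipped): 99.05,121.66 89.30,109.74 80.85,96.23 72.11,83.18 61.49,72.62 47.41,66.62.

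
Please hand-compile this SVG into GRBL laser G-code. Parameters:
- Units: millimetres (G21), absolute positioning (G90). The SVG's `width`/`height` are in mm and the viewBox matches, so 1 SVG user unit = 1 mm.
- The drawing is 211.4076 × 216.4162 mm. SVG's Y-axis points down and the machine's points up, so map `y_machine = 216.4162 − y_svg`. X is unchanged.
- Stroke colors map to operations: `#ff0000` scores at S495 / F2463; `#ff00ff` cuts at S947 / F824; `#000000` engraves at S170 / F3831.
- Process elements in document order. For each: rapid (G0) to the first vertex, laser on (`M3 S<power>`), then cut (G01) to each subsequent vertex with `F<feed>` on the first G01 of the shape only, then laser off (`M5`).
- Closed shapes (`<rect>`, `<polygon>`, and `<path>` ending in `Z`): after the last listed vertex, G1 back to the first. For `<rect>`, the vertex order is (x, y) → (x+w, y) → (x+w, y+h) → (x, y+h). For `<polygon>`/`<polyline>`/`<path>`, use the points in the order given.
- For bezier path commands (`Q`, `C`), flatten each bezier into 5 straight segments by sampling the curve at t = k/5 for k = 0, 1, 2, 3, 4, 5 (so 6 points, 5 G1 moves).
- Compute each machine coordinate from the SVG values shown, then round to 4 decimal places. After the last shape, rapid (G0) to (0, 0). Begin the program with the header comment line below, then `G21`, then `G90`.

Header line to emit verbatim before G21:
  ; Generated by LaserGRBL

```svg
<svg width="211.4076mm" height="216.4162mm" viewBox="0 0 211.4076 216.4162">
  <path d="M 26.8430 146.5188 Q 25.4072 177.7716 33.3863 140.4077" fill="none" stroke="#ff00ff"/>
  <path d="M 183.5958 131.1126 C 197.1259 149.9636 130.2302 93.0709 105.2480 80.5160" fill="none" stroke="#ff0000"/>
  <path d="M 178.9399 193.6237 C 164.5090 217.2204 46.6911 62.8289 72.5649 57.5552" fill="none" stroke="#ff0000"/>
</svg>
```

1 u = 1 mm; y_m = 216.4162 − y.

[1] `<path>` quadratic bezier, #ff00ff→cut S947 F824: (26.8430,69.8974) → (26.6453,60.1409) → (27.2007,55.8738) → (28.5094,57.0961) → (30.5713,63.8076) → (33.3863,76.0085)

[2] `<path>` cubic bezier, #ff0000→score S495 F2463: (183.5958,85.3036) → (183.0415,82.1216) → (169.0573,91.3542) → (147.5154,107.2374) → (124.2882,124.0074) → (105.2480,135.9002)

[3] `<path>` cubic bezier, #ff0000→score S495 F2463: (178.9399,22.7925) → (159.8515,27.3762) → (127.8101,58.9760) → (94.6753,101.8908) → (72.3070,140.4195) → (72.5649,158.8610)

; Generated by LaserGRBL
G21
G90
G0 X26.8430 Y69.8974
M3 S947
G01 X26.6453 Y60.1409 F824
G01 X27.2007 Y55.8738
G01 X28.5094 Y57.0961
G01 X30.5713 Y63.8076
G01 X33.3863 Y76.0085
M5
G0 X183.5958 Y85.3036
M3 S495
G01 X183.0415 Y82.1216 F2463
G01 X169.0573 Y91.3542
G01 X147.5154 Y107.2374
G01 X124.2882 Y124.0074
G01 X105.2480 Y135.9002
M5
G0 X178.9399 Y22.7925
M3 S495
G01 X159.8515 Y27.3762 F2463
G01 X127.8101 Y58.9760
G01 X94.6753 Y101.8908
G01 X72.3070 Y140.4195
G01 X72.5649 Y158.8610
M5
G0 X0.0000 Y0.0000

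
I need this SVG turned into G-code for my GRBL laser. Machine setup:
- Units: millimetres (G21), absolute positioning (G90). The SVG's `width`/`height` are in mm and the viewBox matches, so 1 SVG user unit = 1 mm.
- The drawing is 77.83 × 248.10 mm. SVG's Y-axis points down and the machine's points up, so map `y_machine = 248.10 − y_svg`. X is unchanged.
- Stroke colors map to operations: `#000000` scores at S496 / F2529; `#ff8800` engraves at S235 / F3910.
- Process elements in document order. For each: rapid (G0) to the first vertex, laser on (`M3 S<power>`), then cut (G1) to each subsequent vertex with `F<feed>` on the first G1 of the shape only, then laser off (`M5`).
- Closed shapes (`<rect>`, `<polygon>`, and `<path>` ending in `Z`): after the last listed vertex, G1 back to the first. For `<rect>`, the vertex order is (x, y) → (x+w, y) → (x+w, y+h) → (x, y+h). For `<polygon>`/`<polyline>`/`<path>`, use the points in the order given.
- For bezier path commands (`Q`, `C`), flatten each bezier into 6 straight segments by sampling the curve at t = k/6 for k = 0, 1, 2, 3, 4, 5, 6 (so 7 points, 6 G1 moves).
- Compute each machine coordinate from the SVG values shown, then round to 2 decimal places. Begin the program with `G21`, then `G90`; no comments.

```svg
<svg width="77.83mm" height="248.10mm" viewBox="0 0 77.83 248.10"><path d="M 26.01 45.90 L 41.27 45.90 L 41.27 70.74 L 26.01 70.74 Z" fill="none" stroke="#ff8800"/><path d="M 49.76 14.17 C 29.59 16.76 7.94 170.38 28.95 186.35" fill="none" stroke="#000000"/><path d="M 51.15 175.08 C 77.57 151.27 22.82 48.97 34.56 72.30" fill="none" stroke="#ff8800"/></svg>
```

Since the viewBox matches the mm dimensions, user units are millimetres directly. The only transform is the Y-flip y_m = 248.10 − y_svg.

Shape 1 is a rectangle drawn with `<path>`. Its stroke #ff8800 means engrave at S235, F3910. After flipping Y the toolpath is (26.01,202.20) → (41.27,202.20) → (41.27,177.36) → (26.01,177.36) → (26.01,202.20), returning to the start.

Shape 2 is a cubic bezier drawn with `<path>`. Its stroke #000000 means score at S496, F2529. After flipping Y the toolpath is (49.76,233.93) → (39.76,221.39) → (30.73,191.69) → (23.91,152.86) → (20.53,112.91) → (21.80,79.87) → (28.95,61.75).

Shape 3 is a cubic bezier drawn with `<path>`. Its stroke #ff8800 means engrave at S235, F3910. After flipping Y the toolpath is (51.15,73.02) → (58.28,90.52) → (55.98,115.43) → (48.36,142.09) → (39.51,164.81) → (33.55,177.94) → (34.56,175.80).

G21
G90
G0 X26.01 Y202.20
M3 S235
G1 X41.27 Y202.20 F3910
G1 X41.27 Y177.36
G1 X26.01 Y177.36
G1 X26.01 Y202.20
M5
G0 X49.76 Y233.93
M3 S496
G1 X39.76 Y221.39 F2529
G1 X30.73 Y191.69
G1 X23.91 Y152.86
G1 X20.53 Y112.91
G1 X21.80 Y79.87
G1 X28.95 Y61.75
M5
G0 X51.15 Y73.02
M3 S235
G1 X58.28 Y90.52 F3910
G1 X55.98 Y115.43
G1 X48.36 Y142.09
G1 X39.51 Y164.81
G1 X33.55 Y177.94
G1 X34.56 Y175.80
M5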